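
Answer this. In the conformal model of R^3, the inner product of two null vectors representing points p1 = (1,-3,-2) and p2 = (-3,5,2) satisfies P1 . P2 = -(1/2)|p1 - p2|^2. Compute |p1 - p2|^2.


p1 - p2 = (4, -8, -4)
|p1 - p2|^2 = 4^2 + (-8)^2 + (-4)^2
= 16 + 64 + 16
= 96


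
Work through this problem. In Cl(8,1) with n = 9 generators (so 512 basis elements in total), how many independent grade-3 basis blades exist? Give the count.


Number of grade-k basis blades in Cl(p,q) with n = p + q is C(n, k).
n = 8 + 1 = 9
C(9, 3) = 9! / (3! * 6!)
= 362880 / (6 * 720)
= 84


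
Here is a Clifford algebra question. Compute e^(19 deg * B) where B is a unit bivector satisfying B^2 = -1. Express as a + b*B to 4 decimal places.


For a unit bivector B with B^2 = -1, the exponential series gives
e^(theta*B) = cos(theta) + sin(theta)*B (the GA analogue of Euler's formula).
theta = 19 degrees = 0.331613 rad
cos(19 deg) = 0.9455
sin(19 deg) = 0.3256
exp(theta*B) = 0.9455 + 0.3256*B


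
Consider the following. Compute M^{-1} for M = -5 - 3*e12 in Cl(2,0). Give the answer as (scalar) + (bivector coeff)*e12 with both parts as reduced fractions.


M = -5 - 3*e12, where e12^2 = -1.
Since M commutes with its reverse ~M = a - b*e12, M * ~M = a^2 - b^2*e12^2 = a^2 + b^2.
So M^{-1} = ~M / (a^2 + b^2) = (a - b*e12)/(a^2 + b^2).
a^2 + b^2 = 25 + 9 = 34
Scalar part = -5/34 = -5/34
Bivector coeff = 3/34 = 3/34
M^{-1} = -5/34 + 3/34*e12


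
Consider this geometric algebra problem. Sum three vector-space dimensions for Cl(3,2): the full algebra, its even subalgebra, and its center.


n = 3 + 2 = 5
Total dim = 2^5 = 32
Even subalgebra dim = 2^4 = 16
n is odd, so center dim = 2
Sum = 32 + 16 + 2 = 50


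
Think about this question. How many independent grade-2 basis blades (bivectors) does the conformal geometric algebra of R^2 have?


The conformal model of R^2 uses Cl(3,1) with m = 2 + 2 = 4 generators.
Number of grade-2 blades = C(m, 2) = C(4, 2)
= 4*3/2 = 6


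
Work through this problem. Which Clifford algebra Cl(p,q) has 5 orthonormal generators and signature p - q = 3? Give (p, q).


We need p + q = 5 and p - q = 3.
Adding: 2p = 5 + 3 = 8, so p = 4.
Then q = 5 - 4 = 1.
(p, q) = (4, 1)


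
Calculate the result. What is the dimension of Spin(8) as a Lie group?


Spin(n) double-covers SO(n); both have Lie algebra so(n) of dimension n(n-1)/2.
n = 8
n(n-1) = 8 * 7 = 56
dim Spin(8) = 56/2 = 28


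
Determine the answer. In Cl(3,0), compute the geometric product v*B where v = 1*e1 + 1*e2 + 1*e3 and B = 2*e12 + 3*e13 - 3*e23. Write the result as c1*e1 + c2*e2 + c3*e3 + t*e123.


vB has grade-1 (vector) and grade-3 (trivector) parts: vB = (v _| B) + (v ^ B).
Vector part <vB>_1:
  e1: -v2*b12 - v3*b13 = -(1)*(2) - (1)*(3) = -5
  e2: v1*b12 - v3*b23 = (1)*(2) - (1)*(-3) = 5
  e3: v1*b13 + v2*b23 = (1)*(3) + (1)*(-3) = 0
Trivector part <vB>_3:
  e123: v1*b23 - v2*b13 + v3*b12 = (1)*(-3) - (1)*(3) + (1)*(2) = -4
vB = -5*e1 + 5*e2 + 0*e3 - 4*e123


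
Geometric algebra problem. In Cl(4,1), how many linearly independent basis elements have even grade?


Even subalgebra dimension = 2^(n-1)
n = 4 + 1 = 5
2^(5 - 1) = 2^4 = 16
Verification: sum of C(5,k) for even k = 1 + 10 + 5 = 16
Result = 16


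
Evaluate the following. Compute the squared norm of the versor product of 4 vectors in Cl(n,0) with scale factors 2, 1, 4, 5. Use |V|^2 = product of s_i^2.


Each vector v_i has |v_i|^2 = s_i^2
Squared scales: 2^2 = 4, 1^2 = 1, 4^2 = 16, 5^2 = 25
|V|^2 = 4 * 1 * 16 * 25
= 1600


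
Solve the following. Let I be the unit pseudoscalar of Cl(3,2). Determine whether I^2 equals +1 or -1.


The pseudoscalar I = e1...e_n (product of all n generators) of Cl(p,q) satisfies I^2 = (-1)^(q + n(n-1)/2).
p = 3, q = 2, n = p + q = 5
n(n-1)/2 = 5 * 4 / 2 = 10
Exponent = q + n(n-1)/2 = 2 + 10 = 12
I^2 = (-1)^12 = +1


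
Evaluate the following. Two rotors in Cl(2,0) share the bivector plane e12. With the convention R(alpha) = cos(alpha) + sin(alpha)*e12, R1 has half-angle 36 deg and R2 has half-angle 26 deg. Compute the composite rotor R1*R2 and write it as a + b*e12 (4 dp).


Same-plane rotors commute and their half-angles add:
R1*R2 = cos(a1 + a2) + sin(a1 + a2)*e12.
a1 + a2 = 36 + 26 = 62 deg
cos(62 deg) = 0.4695
sin(62 deg) = 0.8829
R1*R2 = 0.4695 + 0.8829*e12


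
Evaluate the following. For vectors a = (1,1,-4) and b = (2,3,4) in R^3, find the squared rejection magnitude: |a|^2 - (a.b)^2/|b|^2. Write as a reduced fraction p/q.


|a|^2 = 1^2 + 1^2 + (-4)^2 = 18
|b|^2 = 2^2 + 3^2 + 4^2 = 29
a . b = 1*2 + 1*3 + (-4)*4 = -11
(a.b)^2 = (-11)^2 = 121
|rej|^2 = 18 - 121/29
= (522 - 121)/29
= 401/29
In lowest terms: 401/29


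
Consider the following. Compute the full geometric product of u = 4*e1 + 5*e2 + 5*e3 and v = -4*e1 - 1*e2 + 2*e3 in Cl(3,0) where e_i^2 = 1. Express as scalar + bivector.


In Cl(3,0): e_i^2 = 1, e_ie_j = -e_je_i for i != j.
Scalar part = u . v = 4*(-4) + 5*(-1) + 5*2
= -16 + (-5) + 10 = -11
e12 coeff = 4*(-1) - 5*(-4) = -4 - (-20) = 16
e13 coeff = 4*2 - 5*(-4) = 8 - (-20) = 28
e23 coeff = 5*2 - 5*(-1) = 10 - (-5) = 15
uv = -11 + 16*e12 + 28*e13 + 15*e23


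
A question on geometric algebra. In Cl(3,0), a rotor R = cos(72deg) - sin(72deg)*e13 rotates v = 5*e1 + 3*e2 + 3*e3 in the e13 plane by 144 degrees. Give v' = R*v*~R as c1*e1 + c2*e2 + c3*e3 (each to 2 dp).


Rotor R = cos(72deg) - sin(72deg)*e13
Rotation angle theta = 2 * 72 = 144 degrees in the e13 plane (e1 -> e3).
The component perpendicular to the plane (e2) is invariant: v'_2 = v2 = 3.00
cos(144deg) = -0.8090, sin(144deg) = 0.5878
v'_1 = v1*cos(theta) - v3*sin(theta) = 5*(-0.8090) - 3*0.5878 = -5.81
v'_3 = v1*sin(theta) + v3*cos(theta) = 5*0.5878 + 3*(-0.8090) = 0.51
v' = -5.81*e1 + 3.00*e2 + 0.51*e3


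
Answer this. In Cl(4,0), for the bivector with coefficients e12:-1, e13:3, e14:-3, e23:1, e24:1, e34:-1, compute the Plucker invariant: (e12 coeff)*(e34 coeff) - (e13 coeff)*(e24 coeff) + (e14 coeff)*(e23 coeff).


Plucker relation: af - be + cd
a*f = (-1)*(-1) = 1
b*e = 3*1 = 3
c*d = (-3)*1 = -3
af - be + cd = 1 - 3 + (-3)
= -5


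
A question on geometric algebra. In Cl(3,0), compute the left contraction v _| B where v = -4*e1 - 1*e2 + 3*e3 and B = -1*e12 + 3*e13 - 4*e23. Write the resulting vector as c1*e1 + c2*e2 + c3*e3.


Left contraction v _| B = <vB>_1 (grade-1 part of the geometric product vB).
Using e1_|e12 = e2, e2_|e12 = -e1, e1_|e13 = e3, e3_|e13 = -e1, e2_|e23 = e3, e3_|e23 = -e2:
e1 coeff: -v2*b12 - v3*b13 = -(-1)*(-1) - (3)*(3) = -10
e2 coeff: v1*b12 - v3*b23 = (-4)*(-1) - (3)*(-4) = 16
e3 coeff: v1*b13 + v2*b23 = (-4)*(3) + (-1)*(-4) = -8
v _| B = -10*e1 + 16*e2 - 8*e3


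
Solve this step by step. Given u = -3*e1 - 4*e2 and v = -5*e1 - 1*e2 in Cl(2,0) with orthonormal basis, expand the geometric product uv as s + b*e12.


Expand: (-3*e1 - 4*e2)(-5*e1 - 1*e2)
= (-3)*(-5)*e1e1 + (-3)*(-1)*e1e2 + (-4)*(-5)*e2e1 + (-4)*(-1)*e2e2
Using e1^2 = e2^2 = 1, e2e1 = -e1e2:
Scalar part s = (-3)*(-5) + (-4)*(-1) = 15 + 4 = 19
Bivector part b = (-3)*(-1) - (-4)*(-5) = 3 - 20 = -17
uv = 19 - 17*e12


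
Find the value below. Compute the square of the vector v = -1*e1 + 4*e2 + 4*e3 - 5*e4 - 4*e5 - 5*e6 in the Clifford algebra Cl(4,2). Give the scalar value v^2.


v^2 = sum of c_i^2 * e_i^2
Positive signature terms (e_i^2 = +1): (-1)^2 + 4^2 + 4^2 + (-5)^2 = 58
Negative signature terms (e_j^2 = -1): (-4)^2 + (-5)^2 = 41
v^2 = 58 - 41 = 17


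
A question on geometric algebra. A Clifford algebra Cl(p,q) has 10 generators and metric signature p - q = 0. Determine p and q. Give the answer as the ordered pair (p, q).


We need p + q = 10 and p - q = 0.
Adding: 2p = 10 + 0 = 10, so p = 5.
Then q = 10 - 5 = 5.
(p, q) = (5, 5)


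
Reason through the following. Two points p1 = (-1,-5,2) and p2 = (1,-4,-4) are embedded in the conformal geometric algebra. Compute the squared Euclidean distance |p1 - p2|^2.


p1 - p2 = (-2, -1, 6)
|p1 - p2|^2 = (-2)^2 + (-1)^2 + 6^2
= 4 + 1 + 36
= 41


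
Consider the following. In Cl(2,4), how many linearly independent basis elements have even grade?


Even subalgebra dimension = 2^(n-1)
n = 2 + 4 = 6
2^(6 - 1) = 2^5 = 32
Verification: sum of C(6,k) for even k = 1 + 15 + 15 + 1 = 32
Result = 32


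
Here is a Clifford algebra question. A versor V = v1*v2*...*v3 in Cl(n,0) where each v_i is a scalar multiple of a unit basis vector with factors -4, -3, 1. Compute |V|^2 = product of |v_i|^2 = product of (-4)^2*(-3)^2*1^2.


Each vector v_i has |v_i|^2 = s_i^2
Squared scales: (-4)^2 = 16, (-3)^2 = 9, 1^2 = 1
|V|^2 = 16 * 9 * 1
= 144


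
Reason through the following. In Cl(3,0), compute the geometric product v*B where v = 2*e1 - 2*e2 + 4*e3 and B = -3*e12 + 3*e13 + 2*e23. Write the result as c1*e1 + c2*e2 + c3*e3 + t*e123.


vB has grade-1 (vector) and grade-3 (trivector) parts: vB = (v _| B) + (v ^ B).
Vector part <vB>_1:
  e1: -v2*b12 - v3*b13 = -(-2)*(-3) - (4)*(3) = -18
  e2: v1*b12 - v3*b23 = (2)*(-3) - (4)*(2) = -14
  e3: v1*b13 + v2*b23 = (2)*(3) + (-2)*(2) = 2
Trivector part <vB>_3:
  e123: v1*b23 - v2*b13 + v3*b12 = (2)*(2) - (-2)*(3) + (4)*(-3) = -2
vB = -18*e1 - 14*e2 + 2*e3 - 2*e123


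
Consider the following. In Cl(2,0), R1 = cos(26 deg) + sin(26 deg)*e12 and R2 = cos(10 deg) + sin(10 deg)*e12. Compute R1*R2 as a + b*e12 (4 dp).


Same-plane rotors commute and their half-angles add:
R1*R2 = cos(a1 + a2) + sin(a1 + a2)*e12.
a1 + a2 = 26 + 10 = 36 deg
cos(36 deg) = 0.8090
sin(36 deg) = 0.5878
R1*R2 = 0.8090 + 0.5878*e12


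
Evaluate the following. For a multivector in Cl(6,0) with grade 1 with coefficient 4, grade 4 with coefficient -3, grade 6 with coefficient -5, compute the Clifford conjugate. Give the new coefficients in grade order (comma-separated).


Clifford conjugate sign for grade k: (-1)^(k(k+1)/2)
Grade 1: (-1)^(1*2/2) = (-1)^1 = -1, coeff 4 -> -4
Grade 4: (-1)^(4*5/2) = (-1)^10 = 1, coeff -3 -> -3
Grade 6: (-1)^(6*7/2) = (-1)^21 = -1, coeff -5 -> 5
Conjugated coefficients: -4, -3, 5


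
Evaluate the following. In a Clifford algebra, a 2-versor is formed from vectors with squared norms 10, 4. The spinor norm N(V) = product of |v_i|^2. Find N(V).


Spinor norm N(V) = |v1|^2 * |v2|^2 * ... * |v2|^2
= 10 * 4
Running product: 10, 40
N(V) = 40


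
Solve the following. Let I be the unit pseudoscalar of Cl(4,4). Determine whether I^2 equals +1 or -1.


The pseudoscalar I = e1...e_n (product of all n generators) of Cl(p,q) satisfies I^2 = (-1)^(q + n(n-1)/2).
p = 4, q = 4, n = p + q = 8
n(n-1)/2 = 8 * 7 / 2 = 28
Exponent = q + n(n-1)/2 = 4 + 28 = 32
I^2 = (-1)^32 = +1


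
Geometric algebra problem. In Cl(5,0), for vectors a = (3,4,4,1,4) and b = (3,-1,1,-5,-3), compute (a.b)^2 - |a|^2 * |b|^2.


a . b = 3*3 + 4*(-1) + 4*1 + 1*(-5) + 4*(-3)
= 9 + (-4) + 4 + (-5) + (-12) = -8
|a|^2 = 3^2 + 4^2 + 4^2 + 1^2 + 4^2 = 58
|b|^2 = 3^2 + (-1)^2 + 1^2 + (-5)^2 + (-3)^2 = 45
(a.b)^2 = (-8)^2 = 64
|a|^2 * |b|^2 = 58 * 45 = 2610
Result = 64 - 2610 = -2546


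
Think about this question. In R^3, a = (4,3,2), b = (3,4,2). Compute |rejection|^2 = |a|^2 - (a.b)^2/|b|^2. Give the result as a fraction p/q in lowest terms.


|a|^2 = 4^2 + 3^2 + 2^2 = 29
|b|^2 = 3^2 + 4^2 + 2^2 = 29
a . b = 4*3 + 3*4 + 2*2 = 28
(a.b)^2 = 28^2 = 784
|rej|^2 = 29 - 784/29
= (841 - 784)/29
= 57/29
In lowest terms: 57/29


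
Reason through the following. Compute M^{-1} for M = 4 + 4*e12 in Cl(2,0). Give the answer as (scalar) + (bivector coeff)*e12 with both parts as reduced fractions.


M = 4 + 4*e12, where e12^2 = -1.
Since M commutes with its reverse ~M = a - b*e12, M * ~M = a^2 - b^2*e12^2 = a^2 + b^2.
So M^{-1} = ~M / (a^2 + b^2) = (a - b*e12)/(a^2 + b^2).
a^2 + b^2 = 16 + 16 = 32
Scalar part = 4/32 = 1/8
Bivector coeff = -4/32 = -1/8
M^{-1} = 1/8 - 1/8*e12


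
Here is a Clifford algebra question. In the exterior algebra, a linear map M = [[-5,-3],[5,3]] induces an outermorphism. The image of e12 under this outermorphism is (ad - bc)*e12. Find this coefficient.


The outermorphism of a linear map f sends e1^e2 to f(e1)^f(e2).
f(e1) = -5*e1 + 5*e2
f(e2) = -3*e1 + 3*e2
f(e1) ^ f(e2) = (-5*e1 + 5*e2) ^ (-3*e1 + 3*e2)
= (-5)*3*e12 + 5*(-3)*e21
= (-15 - (-15))*e12
= 0*e12
Coefficient = 0


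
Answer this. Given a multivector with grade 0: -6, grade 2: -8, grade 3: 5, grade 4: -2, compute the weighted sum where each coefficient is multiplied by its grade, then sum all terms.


Grade-weighted sum = sum of grade_k * coefficient_k
0*(-6) = 0
2*(-8) = -16
3*5 = 15
4*(-2) = -8
Total = 0 + (-16) + 15 + (-8) = -9


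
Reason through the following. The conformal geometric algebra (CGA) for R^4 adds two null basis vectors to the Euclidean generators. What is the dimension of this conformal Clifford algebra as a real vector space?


The conformal model of R^4 uses Cl(5,1): the 4 Euclidean generators plus two extra orthogonal generators e+ (e+^2 = +1) and e- (e-^2 = -1), from which the null vectors e0, einf are built.
Number of generators m = 4 + 2 = 6.
dim Cl(p,q) = 2^m = 2^6 = 64


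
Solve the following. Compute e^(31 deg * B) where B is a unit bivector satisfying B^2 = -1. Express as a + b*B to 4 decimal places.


For a unit bivector B with B^2 = -1, the exponential series gives
e^(theta*B) = cos(theta) + sin(theta)*B (the GA analogue of Euler's formula).
theta = 31 degrees = 0.541052 rad
cos(31 deg) = 0.8572
sin(31 deg) = 0.5150
exp(theta*B) = 0.8572 + 0.5150*B


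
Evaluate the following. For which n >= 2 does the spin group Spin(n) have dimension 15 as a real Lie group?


dim Spin(n) = dim so(n) = n(n-1)/2.
Solve n(n-1)/2 = 15, i.e. n^2 - n - 30 = 0.
Discriminant = 1 + 8*15 = 121
n = (1 + sqrt(121))/2 = (1 + 11)/2 = 6


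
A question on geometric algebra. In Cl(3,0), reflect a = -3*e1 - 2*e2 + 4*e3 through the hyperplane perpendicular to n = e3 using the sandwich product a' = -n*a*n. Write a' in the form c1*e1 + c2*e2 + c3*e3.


Reflection formula: a' = -n*a*n, with n = e3 (unit vector, n^2 = 1).
For reflection through hyperplane perp to e3:
The component along e3 flips sign, others stay.
a = (-3, -2, 4)
a' = (-3, -2, -4)
a' = -3*e1 - 2*e2 - 4*e3


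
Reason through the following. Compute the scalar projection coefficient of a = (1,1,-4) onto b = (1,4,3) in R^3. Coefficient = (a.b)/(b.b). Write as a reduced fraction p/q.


Projection coefficient = (a . b) / (b . b)
a . b = 1*1 + 1*4 + (-4)*3
= 1 + 4 + (-12) = -7
b . b = 1^2 + 4^2 + 3^2
= 1 + 16 + 9 = 26
Coefficient = -7/26
In lowest terms: -7/26


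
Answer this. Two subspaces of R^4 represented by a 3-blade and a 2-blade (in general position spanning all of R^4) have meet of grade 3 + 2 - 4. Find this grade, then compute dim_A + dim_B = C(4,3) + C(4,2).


Meet grade = grade(A) + grade(B) - n
= 3 + 2 - 4 = 1
C(4,3) = 4
C(4,2) = 6
dim_A + dim_B = 4 + 6 = 10


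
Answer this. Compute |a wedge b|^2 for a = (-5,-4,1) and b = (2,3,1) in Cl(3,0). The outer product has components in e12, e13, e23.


a wedge b = (a1*b2 - a2*b1)*e12 + (a1*b3 - a3*b1)*e13 + (a2*b3 - a3*b2)*e23
e12 coeff: (-5)*3 - (-4)*2 = -15 - (-8) = -7
e13 coeff: (-5)*1 - 1*2 = -5 - 2 = -7
e23 coeff: (-4)*1 - 1*3 = -4 - 3 = -7
|a wedge b|^2 = (-7)^2 + (-7)^2 + (-7)^2
= 49 + 49 + 49
= 147


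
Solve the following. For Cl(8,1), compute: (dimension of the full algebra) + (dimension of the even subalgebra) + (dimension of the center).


n = 8 + 1 = 9
Total dim = 2^9 = 512
Even subalgebra dim = 2^8 = 256
n is odd, so center dim = 2
Sum = 512 + 256 + 2 = 770


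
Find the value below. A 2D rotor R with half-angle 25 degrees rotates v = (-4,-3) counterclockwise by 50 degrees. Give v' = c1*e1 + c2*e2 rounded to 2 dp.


Rotor R = cos(25deg) - sin(25deg)*e12
Rotation angle theta = 2 * 25 = 50 degrees
v' = R*v*~R rotates v by theta.
cos(50deg) = 0.6428, sin(50deg) = 0.7660
v'_1 = -4*cos(50deg) - (-3)*sin(50deg)
= -4*0.6428 - (-3)*0.7660
= -0.27
v'_2 = -4*sin(50deg) + (-3)*cos(50deg)
= -4*0.7660 + (-3)*0.6428
= -4.99
v' = -0.27*e1 - 4.99*e2


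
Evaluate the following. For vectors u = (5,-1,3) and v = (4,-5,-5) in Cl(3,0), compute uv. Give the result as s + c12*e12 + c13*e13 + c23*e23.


In Cl(3,0): e_i^2 = 1, e_ie_j = -e_je_i for i != j.
Scalar part = u . v = 5*4 + (-1)*(-5) + 3*(-5)
= 20 + 5 + (-15) = 10
e12 coeff = 5*(-5) - (-1)*4 = -25 - (-4) = -21
e13 coeff = 5*(-5) - 3*4 = -25 - 12 = -37
e23 coeff = (-1)*(-5) - 3*(-5) = 5 - (-15) = 20
uv = 10 - 21*e12 - 37*e13 + 20*e23


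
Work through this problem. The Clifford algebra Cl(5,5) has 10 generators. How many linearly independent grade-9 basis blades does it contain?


Number of grade-k basis blades in Cl(p,q) with n = p + q is C(n, k).
n = 5 + 5 = 10
C(10, 9) = 10! / (9! * 1!)
= 3628800 / (362880 * 1)
= 10


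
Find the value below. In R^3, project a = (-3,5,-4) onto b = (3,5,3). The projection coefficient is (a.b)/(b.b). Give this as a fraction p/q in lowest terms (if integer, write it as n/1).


Projection coefficient = (a . b) / (b . b)
a . b = (-3)*3 + 5*5 + (-4)*3
= -9 + 25 + (-12) = 4
b . b = 3^2 + 5^2 + 3^2
= 9 + 25 + 9 = 43
Coefficient = 4/43
In lowest terms: 4/43


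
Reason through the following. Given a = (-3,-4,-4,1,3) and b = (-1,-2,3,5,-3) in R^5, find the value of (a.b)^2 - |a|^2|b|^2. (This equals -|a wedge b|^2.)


a . b = (-3)*(-1) + (-4)*(-2) + (-4)*3 + 1*5 + 3*(-3)
= 3 + 8 + (-12) + 5 + (-9) = -5
|a|^2 = (-3)^2 + (-4)^2 + (-4)^2 + 1^2 + 3^2 = 51
|b|^2 = (-1)^2 + (-2)^2 + 3^2 + 5^2 + (-3)^2 = 48
(a.b)^2 = (-5)^2 = 25
|a|^2 * |b|^2 = 51 * 48 = 2448
Result = 25 - 2448 = -2423


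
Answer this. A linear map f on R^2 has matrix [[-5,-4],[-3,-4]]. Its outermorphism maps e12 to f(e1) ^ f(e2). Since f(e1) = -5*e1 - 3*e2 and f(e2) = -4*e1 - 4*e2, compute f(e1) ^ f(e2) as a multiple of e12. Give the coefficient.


The outermorphism of a linear map f sends e1^e2 to f(e1)^f(e2).
f(e1) = -5*e1 - 3*e2
f(e2) = -4*e1 - 4*e2
f(e1) ^ f(e2) = (-5*e1 - 3*e2) ^ (-4*e1 - 4*e2)
= (-5)*(-4)*e12 + (-3)*(-4)*e21
= (20 - 12)*e12
= 8*e12
Coefficient = 8


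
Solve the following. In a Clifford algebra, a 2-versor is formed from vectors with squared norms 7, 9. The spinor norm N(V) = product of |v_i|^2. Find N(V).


Spinor norm N(V) = |v1|^2 * |v2|^2 * ... * |v2|^2
= 7 * 9
Running product: 7, 63
N(V) = 63


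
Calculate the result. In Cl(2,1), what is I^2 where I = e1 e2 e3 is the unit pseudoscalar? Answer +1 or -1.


The pseudoscalar I = e1...e_n (product of all n generators) of Cl(p,q) satisfies I^2 = (-1)^(q + n(n-1)/2).
p = 2, q = 1, n = p + q = 3
n(n-1)/2 = 3 * 2 / 2 = 3
Exponent = q + n(n-1)/2 = 1 + 3 = 4
I^2 = (-1)^4 = +1


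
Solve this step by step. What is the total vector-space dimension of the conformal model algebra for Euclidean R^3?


The conformal model of R^3 uses Cl(4,1): the 3 Euclidean generators plus two extra orthogonal generators e+ (e+^2 = +1) and e- (e-^2 = -1), from which the null vectors e0, einf are built.
Number of generators m = 3 + 2 = 5.
dim Cl(p,q) = 2^m = 2^5 = 32


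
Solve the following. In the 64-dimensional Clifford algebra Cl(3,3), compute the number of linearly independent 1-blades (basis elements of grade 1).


Number of grade-k basis blades in Cl(p,q) with n = p + q is C(n, k).
n = 3 + 3 = 6
C(6, 1) = 6! / (1! * 5!)
= 720 / (1 * 120)
= 6


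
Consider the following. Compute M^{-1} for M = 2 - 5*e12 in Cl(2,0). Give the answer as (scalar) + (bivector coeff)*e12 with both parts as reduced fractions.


M = 2 - 5*e12, where e12^2 = -1.
Since M commutes with its reverse ~M = a - b*e12, M * ~M = a^2 - b^2*e12^2 = a^2 + b^2.
So M^{-1} = ~M / (a^2 + b^2) = (a - b*e12)/(a^2 + b^2).
a^2 + b^2 = 4 + 25 = 29
Scalar part = 2/29 = 2/29
Bivector coeff = 5/29 = 5/29
M^{-1} = 2/29 + 5/29*e12


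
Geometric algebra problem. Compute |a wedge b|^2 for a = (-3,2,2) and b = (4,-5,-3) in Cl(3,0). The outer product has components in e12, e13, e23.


a wedge b = (a1*b2 - a2*b1)*e12 + (a1*b3 - a3*b1)*e13 + (a2*b3 - a3*b2)*e23
e12 coeff: (-3)*(-5) - 2*4 = 15 - 8 = 7
e13 coeff: (-3)*(-3) - 2*4 = 9 - 8 = 1
e23 coeff: 2*(-3) - 2*(-5) = -6 - (-10) = 4
|a wedge b|^2 = 7^2 + 1^2 + 4^2
= 49 + 1 + 16
= 66


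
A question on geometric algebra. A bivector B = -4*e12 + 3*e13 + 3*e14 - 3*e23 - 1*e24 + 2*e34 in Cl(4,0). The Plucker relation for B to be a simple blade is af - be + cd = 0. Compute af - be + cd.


Plucker relation: af - be + cd
a*f = (-4)*2 = -8
b*e = 3*(-1) = -3
c*d = 3*(-3) = -9
af - be + cd = -8 - (-3) + (-9)
= -14


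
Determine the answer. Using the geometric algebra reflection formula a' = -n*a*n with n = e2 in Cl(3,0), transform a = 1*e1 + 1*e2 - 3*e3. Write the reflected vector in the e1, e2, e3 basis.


Reflection formula: a' = -n*a*n, with n = e2 (unit vector, n^2 = 1).
For reflection through hyperplane perp to e2:
The component along e2 flips sign, others stay.
a = (1, 1, -3)
a' = (1, -1, -3)
a' = 1*e1 - 1*e2 - 3*e3


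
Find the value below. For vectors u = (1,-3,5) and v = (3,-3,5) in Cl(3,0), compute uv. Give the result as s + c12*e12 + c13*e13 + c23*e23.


In Cl(3,0): e_i^2 = 1, e_ie_j = -e_je_i for i != j.
Scalar part = u . v = 1*3 + (-3)*(-3) + 5*5
= 3 + 9 + 25 = 37
e12 coeff = 1*(-3) - (-3)*3 = -3 - (-9) = 6
e13 coeff = 1*5 - 5*3 = 5 - 15 = -10
e23 coeff = (-3)*5 - 5*(-3) = -15 - (-15) = 0
uv = 37 + 6*e12 - 10*e13 + 0*e23


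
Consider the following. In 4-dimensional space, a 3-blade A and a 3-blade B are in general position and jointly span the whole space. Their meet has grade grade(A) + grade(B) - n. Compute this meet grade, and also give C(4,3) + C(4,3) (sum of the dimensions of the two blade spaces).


Meet grade = grade(A) + grade(B) - n
= 3 + 3 - 4 = 2
C(4,3) = 4
C(4,3) = 4
dim_A + dim_B = 4 + 4 = 8


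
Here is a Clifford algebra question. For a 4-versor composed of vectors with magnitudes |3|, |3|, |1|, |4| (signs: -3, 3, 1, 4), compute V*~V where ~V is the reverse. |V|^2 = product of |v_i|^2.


Each vector v_i has |v_i|^2 = s_i^2
Squared scales: (-3)^2 = 9, 3^2 = 9, 1^2 = 1, 4^2 = 16
|V|^2 = 9 * 9 * 1 * 16
= 1296


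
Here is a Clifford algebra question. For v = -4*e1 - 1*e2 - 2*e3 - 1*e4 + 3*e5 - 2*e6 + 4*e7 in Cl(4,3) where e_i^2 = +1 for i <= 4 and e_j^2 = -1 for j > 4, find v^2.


v^2 = sum of c_i^2 * e_i^2
Positive signature terms (e_i^2 = +1): (-4)^2 + (-1)^2 + (-2)^2 + (-1)^2 = 22
Negative signature terms (e_j^2 = -1): 3^2 + (-2)^2 + 4^2 = 29
v^2 = 22 - 29 = -7


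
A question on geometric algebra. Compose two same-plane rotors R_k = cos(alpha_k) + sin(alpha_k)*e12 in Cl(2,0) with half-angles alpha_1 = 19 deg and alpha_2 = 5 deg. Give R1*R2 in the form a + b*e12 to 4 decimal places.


Same-plane rotors commute and their half-angles add:
R1*R2 = cos(a1 + a2) + sin(a1 + a2)*e12.
a1 + a2 = 19 + 5 = 24 deg
cos(24 deg) = 0.9135
sin(24 deg) = 0.4067
R1*R2 = 0.9135 + 0.4067*e12


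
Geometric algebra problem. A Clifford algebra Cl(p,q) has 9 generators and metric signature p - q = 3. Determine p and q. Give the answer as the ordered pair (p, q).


We need p + q = 9 and p - q = 3.
Adding: 2p = 9 + 3 = 12, so p = 6.
Then q = 9 - 6 = 3.
(p, q) = (6, 3)


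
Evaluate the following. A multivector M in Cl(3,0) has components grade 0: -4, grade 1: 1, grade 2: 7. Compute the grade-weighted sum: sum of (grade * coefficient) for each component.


Grade-weighted sum = sum of grade_k * coefficient_k
0*(-4) = 0
1*1 = 1
2*7 = 14
Total = 0 + 1 + 14 = 15


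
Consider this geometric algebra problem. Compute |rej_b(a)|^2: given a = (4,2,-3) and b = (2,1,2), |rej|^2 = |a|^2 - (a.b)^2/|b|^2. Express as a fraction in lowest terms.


|a|^2 = 4^2 + 2^2 + (-3)^2 = 29
|b|^2 = 2^2 + 1^2 + 2^2 = 9
a . b = 4*2 + 2*1 + (-3)*2 = 4
(a.b)^2 = 4^2 = 16
|rej|^2 = 29 - 16/9
= (261 - 16)/9
= 245/9
In lowest terms: 245/9


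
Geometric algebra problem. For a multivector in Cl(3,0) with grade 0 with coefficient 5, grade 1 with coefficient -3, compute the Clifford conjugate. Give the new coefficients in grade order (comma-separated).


Clifford conjugate sign for grade k: (-1)^(k(k+1)/2)
Grade 0: (-1)^(0*1/2) = (-1)^0 = 1, coeff 5 -> 5
Grade 1: (-1)^(1*2/2) = (-1)^1 = -1, coeff -3 -> 3
Conjugated coefficients: 5, 3


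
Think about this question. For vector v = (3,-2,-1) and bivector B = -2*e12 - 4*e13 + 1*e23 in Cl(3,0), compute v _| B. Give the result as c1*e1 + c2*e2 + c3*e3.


Left contraction v _| B = <vB>_1 (grade-1 part of the geometric product vB).
Using e1_|e12 = e2, e2_|e12 = -e1, e1_|e13 = e3, e3_|e13 = -e1, e2_|e23 = e3, e3_|e23 = -e2:
e1 coeff: -v2*b12 - v3*b13 = -(-2)*(-2) - (-1)*(-4) = -8
e2 coeff: v1*b12 - v3*b23 = (3)*(-2) - (-1)*(1) = -5
e3 coeff: v1*b13 + v2*b23 = (3)*(-4) + (-2)*(1) = -14
v _| B = -8*e1 - 5*e2 - 14*e3


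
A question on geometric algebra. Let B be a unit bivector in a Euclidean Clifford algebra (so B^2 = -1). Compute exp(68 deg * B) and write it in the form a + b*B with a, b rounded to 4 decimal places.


For a unit bivector B with B^2 = -1, the exponential series gives
e^(theta*B) = cos(theta) + sin(theta)*B (the GA analogue of Euler's formula).
theta = 68 degrees = 1.186824 rad
cos(68 deg) = 0.3746
sin(68 deg) = 0.9272
exp(theta*B) = 0.3746 + 0.9272*B


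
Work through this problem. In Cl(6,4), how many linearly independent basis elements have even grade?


Even subalgebra dimension = 2^(n-1)
n = 6 + 4 = 10
2^(10 - 1) = 2^9 = 512
Verification: sum of C(10,k) for even k = 1 + 45 + 210 + 210 + 45 + 1 = 512
Result = 512


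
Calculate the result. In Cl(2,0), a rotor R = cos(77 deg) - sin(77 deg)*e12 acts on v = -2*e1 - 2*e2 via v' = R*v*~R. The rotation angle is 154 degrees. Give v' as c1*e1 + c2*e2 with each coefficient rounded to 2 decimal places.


Rotor R = cos(77deg) - sin(77deg)*e12
Rotation angle theta = 2 * 77 = 154 degrees
v' = R*v*~R rotates v by theta.
cos(154deg) = -0.8988, sin(154deg) = 0.4384
v'_1 = -2*cos(154deg) - (-2)*sin(154deg)
= -2*(-0.8988) - (-2)*0.4384
= 2.67
v'_2 = -2*sin(154deg) + (-2)*cos(154deg)
= -2*0.4384 + (-2)*(-0.8988)
= 0.92
v' = 2.67*e1 + 0.92*e2


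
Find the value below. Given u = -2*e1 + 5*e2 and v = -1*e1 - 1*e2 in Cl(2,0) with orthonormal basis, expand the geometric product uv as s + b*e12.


Expand: (-2*e1 + 5*e2)(-1*e1 - 1*e2)
= (-2)*(-1)*e1e1 + (-2)*(-1)*e1e2 + 5*(-1)*e2e1 + 5*(-1)*e2e2
Using e1^2 = e2^2 = 1, e2e1 = -e1e2:
Scalar part s = (-2)*(-1) + 5*(-1) = 2 + (-5) = -3
Bivector part b = (-2)*(-1) - 5*(-1) = 2 - (-5) = 7
uv = -3 + 7*e12


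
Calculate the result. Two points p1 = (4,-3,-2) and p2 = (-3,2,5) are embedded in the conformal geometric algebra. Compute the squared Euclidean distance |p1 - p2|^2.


p1 - p2 = (7, -5, -7)
|p1 - p2|^2 = 7^2 + (-5)^2 + (-7)^2
= 49 + 25 + 49
= 123


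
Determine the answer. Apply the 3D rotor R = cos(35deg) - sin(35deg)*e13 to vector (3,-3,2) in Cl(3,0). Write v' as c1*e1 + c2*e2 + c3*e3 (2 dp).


Rotor R = cos(35deg) - sin(35deg)*e13
Rotation angle theta = 2 * 35 = 70 degrees in the e13 plane (e1 -> e3).
The component perpendicular to the plane (e2) is invariant: v'_2 = v2 = -3.00
cos(70deg) = 0.3420, sin(70deg) = 0.9397
v'_1 = v1*cos(theta) - v3*sin(theta) = 3*0.3420 - 2*0.9397 = -0.85
v'_3 = v1*sin(theta) + v3*cos(theta) = 3*0.9397 + 2*0.3420 = 3.50
v' = -0.85*e1 - 3.00*e2 + 3.50*e3


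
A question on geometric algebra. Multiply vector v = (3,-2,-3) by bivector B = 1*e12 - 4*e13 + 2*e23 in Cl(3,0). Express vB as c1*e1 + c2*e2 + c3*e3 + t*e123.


vB has grade-1 (vector) and grade-3 (trivector) parts: vB = (v _| B) + (v ^ B).
Vector part <vB>_1:
  e1: -v2*b12 - v3*b13 = -(-2)*(1) - (-3)*(-4) = -10
  e2: v1*b12 - v3*b23 = (3)*(1) - (-3)*(2) = 9
  e3: v1*b13 + v2*b23 = (3)*(-4) + (-2)*(2) = -16
Trivector part <vB>_3:
  e123: v1*b23 - v2*b13 + v3*b12 = (3)*(2) - (-2)*(-4) + (-3)*(1) = -5
vB = -10*e1 + 9*e2 - 16*e3 - 5*e123


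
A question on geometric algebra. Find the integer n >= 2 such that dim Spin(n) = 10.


dim Spin(n) = dim so(n) = n(n-1)/2.
Solve n(n-1)/2 = 10, i.e. n^2 - n - 20 = 0.
Discriminant = 1 + 8*10 = 81
n = (1 + sqrt(81))/2 = (1 + 9)/2 = 5


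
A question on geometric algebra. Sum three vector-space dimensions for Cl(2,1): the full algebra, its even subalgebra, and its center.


n = 2 + 1 = 3
Total dim = 2^3 = 8
Even subalgebra dim = 2^2 = 4
n is odd, so center dim = 2
Sum = 8 + 4 + 2 = 14


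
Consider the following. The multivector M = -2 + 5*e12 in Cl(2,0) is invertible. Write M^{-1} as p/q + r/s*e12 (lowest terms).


M = -2 + 5*e12, where e12^2 = -1.
Since M commutes with its reverse ~M = a - b*e12, M * ~M = a^2 - b^2*e12^2 = a^2 + b^2.
So M^{-1} = ~M / (a^2 + b^2) = (a - b*e12)/(a^2 + b^2).
a^2 + b^2 = 4 + 25 = 29
Scalar part = -2/29 = -2/29
Bivector coeff = -5/29 = -5/29
M^{-1} = -2/29 - 5/29*e12


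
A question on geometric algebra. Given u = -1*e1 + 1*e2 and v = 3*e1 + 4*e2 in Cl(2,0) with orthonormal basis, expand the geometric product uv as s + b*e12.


Expand: (-1*e1 + 1*e2)(3*e1 + 4*e2)
= (-1)*3*e1e1 + (-1)*4*e1e2 + 1*3*e2e1 + 1*4*e2e2
Using e1^2 = e2^2 = 1, e2e1 = -e1e2:
Scalar part s = (-1)*3 + 1*4 = -3 + 4 = 1
Bivector part b = (-1)*4 - 1*3 = -4 - 3 = -7
uv = 1 - 7*e12


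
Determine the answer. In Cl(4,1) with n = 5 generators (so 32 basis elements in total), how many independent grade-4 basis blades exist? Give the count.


Number of grade-k basis blades in Cl(p,q) with n = p + q is C(n, k).
n = 4 + 1 = 5
C(5, 4) = 5! / (4! * 1!)
= 120 / (24 * 1)
= 5


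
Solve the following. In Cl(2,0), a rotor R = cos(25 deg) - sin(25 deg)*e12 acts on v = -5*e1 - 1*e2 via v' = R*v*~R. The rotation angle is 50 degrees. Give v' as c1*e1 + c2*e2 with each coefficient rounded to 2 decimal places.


Rotor R = cos(25deg) - sin(25deg)*e12
Rotation angle theta = 2 * 25 = 50 degrees
v' = R*v*~R rotates v by theta.
cos(50deg) = 0.6428, sin(50deg) = 0.7660
v'_1 = -5*cos(50deg) - (-1)*sin(50deg)
= -5*0.6428 - (-1)*0.7660
= -2.45
v'_2 = -5*sin(50deg) + (-1)*cos(50deg)
= -5*0.7660 + (-1)*0.6428
= -4.47
v' = -2.45*e1 - 4.47*e2


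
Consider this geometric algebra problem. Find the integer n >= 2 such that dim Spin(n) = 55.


dim Spin(n) = dim so(n) = n(n-1)/2.
Solve n(n-1)/2 = 55, i.e. n^2 - n - 110 = 0.
Discriminant = 1 + 8*55 = 441
n = (1 + sqrt(441))/2 = (1 + 21)/2 = 11


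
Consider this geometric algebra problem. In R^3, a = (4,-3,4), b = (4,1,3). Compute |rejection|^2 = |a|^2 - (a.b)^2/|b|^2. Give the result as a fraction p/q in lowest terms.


|a|^2 = 4^2 + (-3)^2 + 4^2 = 41
|b|^2 = 4^2 + 1^2 + 3^2 = 26
a . b = 4*4 + (-3)*1 + 4*3 = 25
(a.b)^2 = 25^2 = 625
|rej|^2 = 41 - 625/26
= (1066 - 625)/26
= 441/26
In lowest terms: 441/26


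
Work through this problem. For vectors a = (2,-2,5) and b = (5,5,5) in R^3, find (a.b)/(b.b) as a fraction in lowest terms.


Projection coefficient = (a . b) / (b . b)
a . b = 2*5 + (-2)*5 + 5*5
= 10 + (-10) + 25 = 25
b . b = 5^2 + 5^2 + 5^2
= 25 + 25 + 25 = 75
Coefficient = 25/75
In lowest terms: 1/3


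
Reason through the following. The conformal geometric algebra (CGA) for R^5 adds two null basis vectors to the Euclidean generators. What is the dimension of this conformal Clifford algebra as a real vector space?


The conformal model of R^5 uses Cl(6,1): the 5 Euclidean generators plus two extra orthogonal generators e+ (e+^2 = +1) and e- (e-^2 = -1), from which the null vectors e0, einf are built.
Number of generators m = 5 + 2 = 7.
dim Cl(p,q) = 2^m = 2^7 = 128


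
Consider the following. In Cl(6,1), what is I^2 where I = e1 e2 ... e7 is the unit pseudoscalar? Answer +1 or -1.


The pseudoscalar I = e1...e_n (product of all n generators) of Cl(p,q) satisfies I^2 = (-1)^(q + n(n-1)/2).
p = 6, q = 1, n = p + q = 7
n(n-1)/2 = 7 * 6 / 2 = 21
Exponent = q + n(n-1)/2 = 1 + 21 = 22
I^2 = (-1)^22 = +1


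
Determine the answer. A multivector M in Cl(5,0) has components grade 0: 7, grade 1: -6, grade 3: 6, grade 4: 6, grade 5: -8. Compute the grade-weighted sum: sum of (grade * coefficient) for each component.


Grade-weighted sum = sum of grade_k * coefficient_k
0*7 = 0
1*(-6) = -6
3*6 = 18
4*6 = 24
5*(-8) = -40
Total = 0 + (-6) + 18 + 24 + (-40) = -4


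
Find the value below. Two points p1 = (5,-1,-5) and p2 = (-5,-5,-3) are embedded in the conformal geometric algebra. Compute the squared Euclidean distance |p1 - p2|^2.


p1 - p2 = (10, 4, -2)
|p1 - p2|^2 = 10^2 + 4^2 + (-2)^2
= 100 + 16 + 4
= 120


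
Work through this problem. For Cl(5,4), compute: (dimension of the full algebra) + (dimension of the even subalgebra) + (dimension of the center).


n = 5 + 4 = 9
Total dim = 2^9 = 512
Even subalgebra dim = 2^8 = 256
n is odd, so center dim = 2
Sum = 512 + 256 + 2 = 770


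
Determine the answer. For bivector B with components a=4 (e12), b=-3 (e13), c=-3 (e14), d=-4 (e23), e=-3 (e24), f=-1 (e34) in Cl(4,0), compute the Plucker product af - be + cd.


Plucker relation: af - be + cd
a*f = 4*(-1) = -4
b*e = (-3)*(-3) = 9
c*d = (-3)*(-4) = 12
af - be + cd = -4 - 9 + 12
= -1


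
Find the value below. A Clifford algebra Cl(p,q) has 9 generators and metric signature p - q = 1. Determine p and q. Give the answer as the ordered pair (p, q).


We need p + q = 9 and p - q = 1.
Adding: 2p = 9 + 1 = 10, so p = 5.
Then q = 9 - 5 = 4.
(p, q) = (5, 4)


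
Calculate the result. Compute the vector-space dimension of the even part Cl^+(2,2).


Even subalgebra dimension = 2^(n-1)
n = 2 + 2 = 4
2^(4 - 1) = 2^3 = 8
Verification: sum of C(4,k) for even k = 1 + 6 + 1 = 8
Result = 8


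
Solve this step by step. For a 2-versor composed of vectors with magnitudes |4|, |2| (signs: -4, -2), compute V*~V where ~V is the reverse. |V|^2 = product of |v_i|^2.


Each vector v_i has |v_i|^2 = s_i^2
Squared scales: (-4)^2 = 16, (-2)^2 = 4
|V|^2 = 16 * 4
= 64


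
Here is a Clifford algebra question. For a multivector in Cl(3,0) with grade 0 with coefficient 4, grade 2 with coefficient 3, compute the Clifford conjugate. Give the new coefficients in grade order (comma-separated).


Clifford conjugate sign for grade k: (-1)^(k(k+1)/2)
Grade 0: (-1)^(0*1/2) = (-1)^0 = 1, coeff 4 -> 4
Grade 2: (-1)^(2*3/2) = (-1)^3 = -1, coeff 3 -> -3
Conjugated coefficients: 4, -3


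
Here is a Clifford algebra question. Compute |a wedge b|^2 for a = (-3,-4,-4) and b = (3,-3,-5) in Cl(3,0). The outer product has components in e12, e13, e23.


a wedge b = (a1*b2 - a2*b1)*e12 + (a1*b3 - a3*b1)*e13 + (a2*b3 - a3*b2)*e23
e12 coeff: (-3)*(-3) - (-4)*3 = 9 - (-12) = 21
e13 coeff: (-3)*(-5) - (-4)*3 = 15 - (-12) = 27
e23 coeff: (-4)*(-5) - (-4)*(-3) = 20 - 12 = 8
|a wedge b|^2 = 21^2 + 27^2 + 8^2
= 441 + 729 + 64
= 1234


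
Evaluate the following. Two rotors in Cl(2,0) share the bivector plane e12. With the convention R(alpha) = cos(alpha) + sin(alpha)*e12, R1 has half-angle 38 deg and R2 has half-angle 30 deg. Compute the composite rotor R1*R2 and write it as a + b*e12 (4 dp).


Same-plane rotors commute and their half-angles add:
R1*R2 = cos(a1 + a2) + sin(a1 + a2)*e12.
a1 + a2 = 38 + 30 = 68 deg
cos(68 deg) = 0.3746
sin(68 deg) = 0.9272
R1*R2 = 0.3746 + 0.9272*e12


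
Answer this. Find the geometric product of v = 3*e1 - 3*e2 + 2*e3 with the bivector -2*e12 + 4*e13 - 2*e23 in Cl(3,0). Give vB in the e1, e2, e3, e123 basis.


vB has grade-1 (vector) and grade-3 (trivector) parts: vB = (v _| B) + (v ^ B).
Vector part <vB>_1:
  e1: -v2*b12 - v3*b13 = -(-3)*(-2) - (2)*(4) = -14
  e2: v1*b12 - v3*b23 = (3)*(-2) - (2)*(-2) = -2
  e3: v1*b13 + v2*b23 = (3)*(4) + (-3)*(-2) = 18
Trivector part <vB>_3:
  e123: v1*b23 - v2*b13 + v3*b12 = (3)*(-2) - (-3)*(4) + (2)*(-2) = 2
vB = -14*e1 - 2*e2 + 18*e3 + 2*e123


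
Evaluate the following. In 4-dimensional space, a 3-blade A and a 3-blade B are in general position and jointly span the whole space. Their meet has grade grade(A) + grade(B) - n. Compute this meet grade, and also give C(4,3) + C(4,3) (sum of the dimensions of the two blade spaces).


Meet grade = grade(A) + grade(B) - n
= 3 + 3 - 4 = 2
C(4,3) = 4
C(4,3) = 4
dim_A + dim_B = 4 + 4 = 8


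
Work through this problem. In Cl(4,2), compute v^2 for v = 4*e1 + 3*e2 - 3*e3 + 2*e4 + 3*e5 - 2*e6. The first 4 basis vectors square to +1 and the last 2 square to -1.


v^2 = sum of c_i^2 * e_i^2
Positive signature terms (e_i^2 = +1): 4^2 + 3^2 + (-3)^2 + 2^2 = 38
Negative signature terms (e_j^2 = -1): 3^2 + (-2)^2 = 13
v^2 = 38 - 13 = 25


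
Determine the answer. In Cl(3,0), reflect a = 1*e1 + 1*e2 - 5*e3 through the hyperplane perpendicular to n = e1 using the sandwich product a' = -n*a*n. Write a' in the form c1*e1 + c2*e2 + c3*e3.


Reflection formula: a' = -n*a*n, with n = e1 (unit vector, n^2 = 1).
For reflection through hyperplane perp to e1:
The component along e1 flips sign, others stay.
a = (1, 1, -5)
a' = (-1, 1, -5)
a' = -1*e1 + 1*e2 - 5*e3


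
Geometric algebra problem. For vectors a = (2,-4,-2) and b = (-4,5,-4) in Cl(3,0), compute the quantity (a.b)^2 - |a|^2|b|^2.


a . b = 2*(-4) + (-4)*5 + (-2)*(-4)
= -8 + (-20) + 8 = -20
|a|^2 = 2^2 + (-4)^2 + (-2)^2 = 24
|b|^2 = (-4)^2 + 5^2 + (-4)^2 = 57
(a.b)^2 = (-20)^2 = 400
|a|^2 * |b|^2 = 24 * 57 = 1368
Result = 400 - 1368 = -968


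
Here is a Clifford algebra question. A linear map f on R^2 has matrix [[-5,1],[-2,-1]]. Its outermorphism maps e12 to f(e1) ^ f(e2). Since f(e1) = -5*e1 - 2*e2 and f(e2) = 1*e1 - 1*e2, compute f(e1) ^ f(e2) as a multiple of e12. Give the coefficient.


The outermorphism of a linear map f sends e1^e2 to f(e1)^f(e2).
f(e1) = -5*e1 - 2*e2
f(e2) = 1*e1 - 1*e2
f(e1) ^ f(e2) = (-5*e1 - 2*e2) ^ (1*e1 - 1*e2)
= (-5)*(-1)*e12 + (-2)*1*e21
= (5 - (-2))*e12
= 7*e12
Coefficient = 7


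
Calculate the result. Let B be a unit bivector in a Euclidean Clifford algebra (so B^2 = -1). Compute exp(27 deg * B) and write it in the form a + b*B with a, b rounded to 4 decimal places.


For a unit bivector B with B^2 = -1, the exponential series gives
e^(theta*B) = cos(theta) + sin(theta)*B (the GA analogue of Euler's formula).
theta = 27 degrees = 0.471239 rad
cos(27 deg) = 0.8910
sin(27 deg) = 0.4540
exp(theta*B) = 0.8910 + 0.4540*B


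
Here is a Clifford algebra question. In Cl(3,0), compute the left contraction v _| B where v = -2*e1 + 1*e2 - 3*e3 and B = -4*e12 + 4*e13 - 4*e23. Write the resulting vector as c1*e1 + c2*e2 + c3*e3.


Left contraction v _| B = <vB>_1 (grade-1 part of the geometric product vB).
Using e1_|e12 = e2, e2_|e12 = -e1, e1_|e13 = e3, e3_|e13 = -e1, e2_|e23 = e3, e3_|e23 = -e2:
e1 coeff: -v2*b12 - v3*b13 = -(1)*(-4) - (-3)*(4) = 16
e2 coeff: v1*b12 - v3*b23 = (-2)*(-4) - (-3)*(-4) = -4
e3 coeff: v1*b13 + v2*b23 = (-2)*(4) + (1)*(-4) = -12
v _| B = 16*e1 - 4*e2 - 12*e3


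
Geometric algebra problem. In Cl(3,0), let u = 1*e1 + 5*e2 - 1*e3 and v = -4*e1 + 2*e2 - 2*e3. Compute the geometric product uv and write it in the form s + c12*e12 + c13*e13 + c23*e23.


In Cl(3,0): e_i^2 = 1, e_ie_j = -e_je_i for i != j.
Scalar part = u . v = 1*(-4) + 5*2 + (-1)*(-2)
= -4 + 10 + 2 = 8
e12 coeff = 1*2 - 5*(-4) = 2 - (-20) = 22
e13 coeff = 1*(-2) - (-1)*(-4) = -2 - 4 = -6
e23 coeff = 5*(-2) - (-1)*2 = -10 - (-2) = -8
uv = 8 + 22*e12 - 6*e13 - 8*e23


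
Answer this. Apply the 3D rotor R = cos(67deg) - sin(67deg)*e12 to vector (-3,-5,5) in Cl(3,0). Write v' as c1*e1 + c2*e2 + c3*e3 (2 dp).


Rotor R = cos(67deg) - sin(67deg)*e12
Rotation angle theta = 2 * 67 = 134 degrees in the e12 plane (e1 -> e2).
The component perpendicular to the plane (e3) is invariant: v'_3 = v3 = 5.00
cos(134deg) = -0.6947, sin(134deg) = 0.7193
v'_1 = v1*cos(theta) - v2*sin(theta) = -3*(-0.6947) - (-5)*0.7193 = 5.68
v'_2 = v1*sin(theta) + v2*cos(theta) = -3*0.7193 + (-5)*(-0.6947) = 1.32
v' = 5.68*e1 + 1.32*e2 + 5.00*e3


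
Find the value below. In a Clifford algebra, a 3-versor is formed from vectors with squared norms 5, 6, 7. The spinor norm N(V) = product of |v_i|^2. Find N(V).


Spinor norm N(V) = |v1|^2 * |v2|^2 * ... * |v3|^2
= 5 * 6 * 7
Running product: 5, 30, 210
N(V) = 210


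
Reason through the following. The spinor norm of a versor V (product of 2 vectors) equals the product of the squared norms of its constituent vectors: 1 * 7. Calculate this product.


Spinor norm N(V) = |v1|^2 * |v2|^2 * ... * |v2|^2
= 1 * 7
Running product: 1, 7
N(V) = 7
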